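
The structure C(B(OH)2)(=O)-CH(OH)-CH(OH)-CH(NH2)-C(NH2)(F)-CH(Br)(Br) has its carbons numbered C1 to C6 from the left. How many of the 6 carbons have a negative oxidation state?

0

Count +1 for every bond to an atom more electronegative than carbon and −1 for every bond to one less electronegative; C–C bonds are 0. Tallying each carbon:
C1: 1C, 2O, 1B → 0 + 2 − 1 = +1
C2: 2C, 1H, 1O → 0 − 1 + 1 = 0
C3: 2C, 1H, 1O → 0 − 1 + 1 = 0
C4: 2C, 1H, 1N → 0 − 1 + 1 = 0
C5: 2C, 1N, 1F → 0 + 1 + 1 = +2
C6: 1C, 1H, 2Br → 0 − 1 + 2 = +1
0 carbons meet the condition.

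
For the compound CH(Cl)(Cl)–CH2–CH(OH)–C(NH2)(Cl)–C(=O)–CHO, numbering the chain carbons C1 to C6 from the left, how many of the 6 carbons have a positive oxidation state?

4

Each bond to a more electronegative atom (O, N, halogen) counts +1, each bond to a less electronegative atom (H, metal, B, Si) counts −1, and each C–C bond counts 0. Tallying each carbon:
C1: 1C, 1H, 2Cl → 0 − 1 + 2 = +1
C2: 2C, 2H → 0 − 2 = -2
C3: 2C, 1H, 1O → 0 − 1 + 1 = 0
C4: 2C, 1N, 1Cl → 0 + 1 + 1 = +2
C5: 2C, 2O → 0 + 2 = +2
C6: 1C, 1H, 2O → 0 − 1 + 2 = +1
4 carbons (C1, C4, C5, C6) meet the condition.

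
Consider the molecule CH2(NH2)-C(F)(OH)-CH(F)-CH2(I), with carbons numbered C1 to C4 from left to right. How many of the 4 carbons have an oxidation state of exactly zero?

Tallying each carbon's bonds:
C1: 1C, 2H, 1N → 0 − 2 + 1 = -1
C2: 2C, 1O, 1F → 0 + 1 + 1 = +2
C3: 2C, 1H, 1F → 0 − 1 + 1 = 0
C4: 1C, 2H, 1I → 0 − 2 + 1 = -1
1 carbon (C3) meets the condition.

1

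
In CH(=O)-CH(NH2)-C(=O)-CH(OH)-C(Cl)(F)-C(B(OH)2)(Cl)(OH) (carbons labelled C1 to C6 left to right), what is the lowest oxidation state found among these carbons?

0

Count +1 for every bond to an atom more electronegative than carbon and −1 for every bond to one less electronegative; C–C bonds are 0. Tallying each carbon:
C1: 1C, 1H, 2O → 0 − 1 + 2 = +1
C2: 2C, 1H, 1N → 0 − 1 + 1 = 0
C3: 2C, 2O → 0 + 2 = +2
C4: 2C, 1H, 1O → 0 − 1 + 1 = 0
C5: 2C, 1F, 1Cl → 0 + 1 + 1 = +2
C6: 1C, 1O, 1Cl, 1B → 0 + 1 + 1 − 1 = +1
The lowest value is 0.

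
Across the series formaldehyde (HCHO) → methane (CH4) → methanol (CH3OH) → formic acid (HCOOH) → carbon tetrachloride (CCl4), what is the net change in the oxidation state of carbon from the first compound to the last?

Carbon oxidation states along the series — formaldehyde: 0, methane: -4, methanol: -2, formic acid: +2, carbon tetrachloride: +4.
Net change = +4 − (0) = +4.

+4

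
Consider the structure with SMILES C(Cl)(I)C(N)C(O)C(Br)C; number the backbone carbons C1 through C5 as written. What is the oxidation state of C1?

+1

C1 has one bond to C (0), one bond to H (-1), one bond to Cl (+1), one bond to I (+1).
Oxidation state = 0 − 1 + 1 + 1 = +1.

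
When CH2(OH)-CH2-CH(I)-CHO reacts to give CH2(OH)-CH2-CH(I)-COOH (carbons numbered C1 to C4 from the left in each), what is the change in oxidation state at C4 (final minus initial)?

Before: C4 has 1 bond to C, 1 bond to H, 2 bonds to O → oxidation state +1.
After: C4 has 1 bond to C, 3 bonds to O → oxidation state +3.
Δ = +3 − (+1) = +2, so this is an oxidation at C4.

+2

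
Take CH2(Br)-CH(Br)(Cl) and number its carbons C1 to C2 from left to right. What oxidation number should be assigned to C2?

+1

C2 has one bond to C (0), one bond to Br (+1), one bond to Cl (+1), one bond to H (-1).
Oxidation state = 0 + 1 + 1 − 1 = +1.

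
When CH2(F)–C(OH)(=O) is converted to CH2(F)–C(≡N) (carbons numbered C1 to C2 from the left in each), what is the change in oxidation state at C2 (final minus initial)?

Before: C2 has 1 bond to C, 3 bonds to O → oxidation state +3.
After: C2 has 1 bond to C, 3 bonds to N → oxidation state +3.
Δ = +3 − (+3) = 0, so no net redox change at C2.

0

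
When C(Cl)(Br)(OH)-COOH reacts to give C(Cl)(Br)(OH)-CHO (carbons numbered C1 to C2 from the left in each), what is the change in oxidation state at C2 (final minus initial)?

-2

Before: C2 has 1 bond to C, 3 bonds to O → oxidation state +3.
After: C2 has 1 bond to C, 1 bond to H, 2 bonds to O → oxidation state +1.
Δ = +1 − (+3) = -2, so this is a reduction at C2.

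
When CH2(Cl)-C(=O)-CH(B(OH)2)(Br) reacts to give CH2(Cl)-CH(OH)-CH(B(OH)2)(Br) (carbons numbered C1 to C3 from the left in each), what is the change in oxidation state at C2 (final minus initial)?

Before: C2 has 2 bonds to C, 2 bonds to O → oxidation state +2.
After: C2 has 2 bonds to C, 1 bond to H, 1 bond to O → oxidation state 0.
Δ = 0 − (+2) = -2, so this is a reduction at C2.

-2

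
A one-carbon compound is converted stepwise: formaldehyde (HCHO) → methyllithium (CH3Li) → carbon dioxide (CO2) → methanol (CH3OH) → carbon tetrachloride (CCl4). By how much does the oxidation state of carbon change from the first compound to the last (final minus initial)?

+4

Carbon oxidation states along the series — formaldehyde: 0, methyllithium: -4, carbon dioxide: +4, methanol: -2, carbon tetrachloride: +4.
Net change = +4 − (0) = +4.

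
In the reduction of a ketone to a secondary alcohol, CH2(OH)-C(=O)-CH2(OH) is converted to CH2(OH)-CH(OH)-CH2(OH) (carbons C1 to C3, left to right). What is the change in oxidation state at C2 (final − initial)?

-2

Before: C2 has 2 bonds to C, 2 bonds to O → oxidation state +2.
After: C2 has 2 bonds to C, 1 bond to H, 1 bond to O → oxidation state 0.
Δ = 0 − (+2) = -2, so this is a reduction at C2.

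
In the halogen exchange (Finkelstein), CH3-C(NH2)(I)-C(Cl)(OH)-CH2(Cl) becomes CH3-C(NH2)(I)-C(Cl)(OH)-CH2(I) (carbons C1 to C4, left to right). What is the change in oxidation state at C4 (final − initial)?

0

Before: C4 has 1 bond to C, 2 bonds to H, 1 bond to Cl → oxidation state -1.
After: C4 has 1 bond to C, 2 bonds to H, 1 bond to I → oxidation state -1.
Δ = -1 − (-1) = 0, so no net redox change at C4.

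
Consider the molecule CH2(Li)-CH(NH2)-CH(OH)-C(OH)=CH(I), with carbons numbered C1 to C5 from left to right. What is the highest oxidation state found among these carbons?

+1

Bonds to more-electronegative neighbours contribute +1 each, bonds to H or metals contribute −1 each, and C–C bonds contribute 0. Tallying each carbon:
C1: 1C, 2H, 1Li → 0 − 2 − 1 = -3
C2: 2C, 1H, 1N → 0 − 1 + 1 = 0
C3: 2C, 1H, 1O → 0 − 1 + 1 = 0
C4: 3C, 1O → 0 + 1 = +1
C5: 2C, 1H, 1I → 0 − 1 + 1 = 0
The highest value is +1.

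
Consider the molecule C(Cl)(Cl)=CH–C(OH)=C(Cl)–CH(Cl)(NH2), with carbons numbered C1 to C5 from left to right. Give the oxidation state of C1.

+2

Each bond to a more electronegative atom (O, N, halogen) counts +1, each bond to a less electronegative atom (H, metal, B, Si) counts −1, and each C–C bond counts 0.
C1 has a double bond to C (2×0 = 0), one bond to Cl (+1), one bond to Cl (+1).
Oxidation state = 0 + 1 + 1 = +2.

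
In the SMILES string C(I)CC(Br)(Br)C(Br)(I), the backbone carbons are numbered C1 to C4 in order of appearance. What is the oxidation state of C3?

+2

C3 has one bond to C (0), one bond to C (0), one bond to Br (+1), one bond to Br (+1).
Oxidation state = 0 + 0 + 1 + 1 = +2.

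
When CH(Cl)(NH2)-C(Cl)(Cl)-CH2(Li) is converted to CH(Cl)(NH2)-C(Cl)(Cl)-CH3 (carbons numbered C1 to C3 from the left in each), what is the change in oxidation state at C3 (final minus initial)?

0

Before: C3 has 1 bond to C, 2 bonds to H, 1 bond to Li → oxidation state -3.
After: C3 has 1 bond to C, 3 bonds to H → oxidation state -3.
Δ = -3 − (-3) = 0, so no net redox change at C3.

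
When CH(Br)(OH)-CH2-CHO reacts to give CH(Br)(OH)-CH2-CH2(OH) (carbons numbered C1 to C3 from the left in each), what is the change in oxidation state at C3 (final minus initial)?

-2

Before: C3 has 1 bond to C, 1 bond to H, 2 bonds to O → oxidation state +1.
After: C3 has 1 bond to C, 2 bonds to H, 1 bond to O → oxidation state -1.
Δ = -1 − (+1) = -2, so this is a reduction at C3.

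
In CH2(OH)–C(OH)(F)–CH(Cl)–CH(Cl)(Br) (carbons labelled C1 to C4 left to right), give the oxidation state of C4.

Each bond to a more electronegative atom (O, N, halogen) counts +1, each bond to a less electronegative atom (H, metal, B, Si) counts −1, and each C–C bond counts 0.
C4 has one bond to C (0), one bond to Cl (+1), one bond to H (-1), one bond to Br (+1).
Oxidation state = 0 + 1 − 1 + 1 = +1.

+1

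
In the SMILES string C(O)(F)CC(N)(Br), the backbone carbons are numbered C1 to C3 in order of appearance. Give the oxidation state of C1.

Bonds to more-electronegative neighbours contribute +1 each, bonds to H or metals contribute −1 each, and C–C bonds contribute 0.
C1 has one bond to C (0), one bond to O (+1), one bond to F (+1), one bond to H (-1).
Oxidation state = 0 + 1 + 1 − 1 = +1.

+1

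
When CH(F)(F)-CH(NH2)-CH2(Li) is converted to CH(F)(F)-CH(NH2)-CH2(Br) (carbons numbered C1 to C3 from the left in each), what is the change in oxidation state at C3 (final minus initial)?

+2

Before: C3 has 1 bond to C, 2 bonds to H, 1 bond to Li → oxidation state -3.
After: C3 has 1 bond to C, 2 bonds to H, 1 bond to Br → oxidation state -1.
Δ = -1 − (-3) = +2, so this is an oxidation at C3.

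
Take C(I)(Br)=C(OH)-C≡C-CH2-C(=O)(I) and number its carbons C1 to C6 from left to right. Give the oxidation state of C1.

C1 has a double bond to C (2×0 = 0), one bond to I (+1), one bond to Br (+1).
Oxidation state = 0 + 1 + 1 = +2.

+2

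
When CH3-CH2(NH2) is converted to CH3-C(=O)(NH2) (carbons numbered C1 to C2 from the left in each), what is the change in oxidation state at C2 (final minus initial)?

Before: C2 has 1 bond to C, 2 bonds to H, 1 bond to N → oxidation state -1.
After: C2 has 1 bond to C, 2 bonds to O, 1 bond to N → oxidation state +3.
Δ = +3 − (-1) = +4, so this is an oxidation at C2.

+4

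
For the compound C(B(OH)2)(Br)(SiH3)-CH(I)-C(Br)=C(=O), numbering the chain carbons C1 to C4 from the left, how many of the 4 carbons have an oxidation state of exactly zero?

Tallying each carbon's bonds:
C1: 1C, 1Br, 1B, 1Si → 0 + 1 − 1 − 1 = -1
C2: 2C, 1H, 1I → 0 − 1 + 1 = 0
C3: 3C, 1Br → 0 + 1 = +1
C4: 2C, 2O → 0 + 2 = +2
1 carbon (C2) meets the condition.

1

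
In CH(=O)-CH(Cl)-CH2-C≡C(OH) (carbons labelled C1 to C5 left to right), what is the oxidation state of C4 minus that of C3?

+2

C4: 4C → 0 = 0
C3: 2C, 2H → 0 − 2 = -2
Difference: 0 − (-2) = +2.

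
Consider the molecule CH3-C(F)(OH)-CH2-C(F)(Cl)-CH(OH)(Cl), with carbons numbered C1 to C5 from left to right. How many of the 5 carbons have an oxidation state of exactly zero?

Tallying each carbon's bonds:
C1: 1C, 3H → 0 − 3 = -3
C2: 2C, 1O, 1F → 0 + 1 + 1 = +2
C3: 2C, 2H → 0 − 2 = -2
C4: 2C, 1F, 1Cl → 0 + 1 + 1 = +2
C5: 1C, 1H, 1O, 1Cl → 0 − 1 + 1 + 1 = +1
0 carbons meet the condition.

0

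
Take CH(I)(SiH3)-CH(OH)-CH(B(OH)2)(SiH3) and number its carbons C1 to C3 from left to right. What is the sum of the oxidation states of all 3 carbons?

-4

Count +1 for every bond to an atom more electronegative than carbon and −1 for every bond to one less electronegative; C–C bonds are 0. Tallying each carbon:
C1: 1C, 1H, 1I, 1Si → 0 − 1 + 1 − 1 = -1
C2: 2C, 1H, 1O → 0 − 1 + 1 = 0
C3: 1C, 1H, 1B, 1Si → 0 − 1 − 1 − 1 = -3
Sum = -1 + 0 − 3 = -4.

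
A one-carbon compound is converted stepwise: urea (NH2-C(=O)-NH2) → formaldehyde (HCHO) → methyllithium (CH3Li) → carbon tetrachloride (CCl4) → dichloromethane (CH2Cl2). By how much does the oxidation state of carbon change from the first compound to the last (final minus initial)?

-4

Carbon oxidation states along the series — urea: +4, formaldehyde: 0, methyllithium: -4, carbon tetrachloride: +4, dichloromethane: 0.
Net change = 0 − (+4) = -4.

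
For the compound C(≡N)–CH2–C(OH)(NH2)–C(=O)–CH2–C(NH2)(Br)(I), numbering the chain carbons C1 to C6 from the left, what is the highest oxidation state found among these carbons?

+3

Count +1 for every bond to an atom more electronegative than carbon and −1 for every bond to one less electronegative; C–C bonds are 0. Tallying each carbon:
C1: 1C, 3N → 0 + 3 = +3
C2: 2C, 2H → 0 − 2 = -2
C3: 2C, 1O, 1N → 0 + 1 + 1 = +2
C4: 2C, 2O → 0 + 2 = +2
C5: 2C, 2H → 0 − 2 = -2
C6: 1C, 1N, 1Br, 1I → 0 + 1 + 1 + 1 = +3
The highest value is +3.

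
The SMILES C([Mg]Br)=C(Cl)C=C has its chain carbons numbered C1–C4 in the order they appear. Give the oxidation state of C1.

-2

Bonds to more-electronegative neighbours contribute +1 each, bonds to H or metals contribute −1 each, and C–C bonds contribute 0.
C1 has a double bond to C (2×0 = 0), one bond to Mg (-1), one bond to H (-1).
Oxidation state = 0 − 1 − 1 = -2.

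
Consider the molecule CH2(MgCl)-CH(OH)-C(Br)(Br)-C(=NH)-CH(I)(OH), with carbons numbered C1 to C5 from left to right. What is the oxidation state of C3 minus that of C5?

C3: 2C, 2Br → 0 + 2 = +2
C5: 1C, 1H, 1O, 1I → 0 − 1 + 1 + 1 = +1
Difference: +2 − (+1) = +1.

+1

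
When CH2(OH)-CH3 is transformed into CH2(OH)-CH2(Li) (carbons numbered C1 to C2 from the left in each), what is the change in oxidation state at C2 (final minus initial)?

Before: C2 has 1 bond to C, 3 bonds to H → oxidation state -3.
After: C2 has 1 bond to C, 2 bonds to H, 1 bond to Li → oxidation state -3.
Δ = -3 − (-3) = 0, so no net redox change at C2.

0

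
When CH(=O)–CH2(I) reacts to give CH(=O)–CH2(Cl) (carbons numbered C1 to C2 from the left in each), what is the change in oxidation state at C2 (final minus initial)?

0

Before: C2 has 1 bond to C, 2 bonds to H, 1 bond to I → oxidation state -1.
After: C2 has 1 bond to C, 2 bonds to H, 1 bond to Cl → oxidation state -1.
Δ = -1 − (-1) = 0, so no net redox change at C2.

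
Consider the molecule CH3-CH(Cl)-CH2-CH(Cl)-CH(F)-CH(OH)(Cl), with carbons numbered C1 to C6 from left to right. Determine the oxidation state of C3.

C3 has one bond to C (0), one bond to C (0), one bond to H (-1), one bond to H (-1).
Oxidation state = 0 + 0 − 1 − 1 = -2.

-2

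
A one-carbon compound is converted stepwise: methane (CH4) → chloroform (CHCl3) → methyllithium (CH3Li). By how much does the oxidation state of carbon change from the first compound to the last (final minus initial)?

Carbon oxidation states along the series — methane: -4, chloroform: +2, methyllithium: -4.
Net change = -4 − (-4) = 0.

0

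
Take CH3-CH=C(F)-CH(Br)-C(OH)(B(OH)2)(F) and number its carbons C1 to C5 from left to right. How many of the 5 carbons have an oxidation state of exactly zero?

Tallying each carbon's bonds:
C1: 1C, 3H → 0 − 3 = -3
C2: 3C, 1H → 0 − 1 = -1
C3: 3C, 1F → 0 + 1 = +1
C4: 2C, 1H, 1Br → 0 − 1 + 1 = 0
C5: 1C, 1O, 1F, 1B → 0 + 1 + 1 − 1 = +1
1 carbon (C4) meets the condition.

1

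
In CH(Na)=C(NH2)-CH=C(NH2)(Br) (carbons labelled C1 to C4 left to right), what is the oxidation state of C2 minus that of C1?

+3

C2: 3C, 1N → 0 + 1 = +1
C1: 2C, 1H, 1Na → 0 − 1 − 1 = -2
Difference: +1 − (-2) = +3.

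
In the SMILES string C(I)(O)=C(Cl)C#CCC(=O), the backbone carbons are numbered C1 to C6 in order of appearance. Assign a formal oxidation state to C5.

C5 has one bond to C (0), one bond to C (0), one bond to H (-1), one bond to H (-1).
Oxidation state = 0 + 0 − 1 − 1 = -2.

-2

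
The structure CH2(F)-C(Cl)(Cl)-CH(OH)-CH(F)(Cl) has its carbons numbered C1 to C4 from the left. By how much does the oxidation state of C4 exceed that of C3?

+1

C4: 1C, 1H, 1F, 1Cl → 0 − 1 + 1 + 1 = +1
C3: 2C, 1H, 1O → 0 − 1 + 1 = 0
Difference: +1 − (0) = +1.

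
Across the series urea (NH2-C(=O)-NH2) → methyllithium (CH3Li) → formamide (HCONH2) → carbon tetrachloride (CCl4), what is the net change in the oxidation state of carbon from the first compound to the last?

Carbon oxidation states along the series — urea: +4, methyllithium: -4, formamide: +2, carbon tetrachloride: +4.
Net change = +4 − (+4) = 0.

0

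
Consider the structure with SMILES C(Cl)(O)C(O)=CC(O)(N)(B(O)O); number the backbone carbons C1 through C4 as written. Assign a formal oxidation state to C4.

+1

C4 has one bond to C (0), one bond to O (+1), one bond to N (+1), one bond to B (-1).
Oxidation state = 0 + 1 + 1 − 1 = +1.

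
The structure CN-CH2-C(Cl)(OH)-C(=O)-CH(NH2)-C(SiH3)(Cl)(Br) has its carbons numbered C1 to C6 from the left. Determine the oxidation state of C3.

+2

C3 has one bond to C (0), one bond to C (0), one bond to Cl (+1), one bond to O (+1).
Oxidation state = 0 + 0 + 1 + 1 = +2.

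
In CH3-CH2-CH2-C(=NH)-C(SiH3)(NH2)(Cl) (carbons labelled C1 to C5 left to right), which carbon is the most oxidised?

Assign +1 per bond to O/N/halogen, −1 per bond to H or an electropositive element, and 0 per bond to carbon. Tallying each carbon:
C1: 1C, 3H → 0 − 3 = -3
C2: 2C, 2H → 0 − 2 = -2
C3: 2C, 2H → 0 − 2 = -2
C4: 2C, 2N → 0 + 2 = +2
C5: 1C, 1N, 1Cl, 1Si → 0 + 1 + 1 − 1 = +1
The most oxidised carbon is C4 at +2.

C4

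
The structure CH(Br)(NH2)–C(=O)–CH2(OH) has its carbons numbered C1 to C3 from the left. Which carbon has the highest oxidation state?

Each bond to a more electronegative atom (O, N, halogen) counts +1, each bond to a less electronegative atom (H, metal, B, Si) counts −1, and each C–C bond counts 0. Tallying each carbon:
C1: 1C, 1H, 1N, 1Br → 0 − 1 + 1 + 1 = +1
C2: 2C, 2O → 0 + 2 = +2
C3: 1C, 2H, 1O → 0 − 2 + 1 = -1
The most oxidised carbon is C2 at +2.

C2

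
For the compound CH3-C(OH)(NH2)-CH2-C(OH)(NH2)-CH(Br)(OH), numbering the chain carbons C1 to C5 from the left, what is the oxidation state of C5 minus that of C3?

+3

C5: 1C, 1H, 1O, 1Br → 0 − 1 + 1 + 1 = +1
C3: 2C, 2H → 0 − 2 = -2
Difference: +1 − (-2) = +3.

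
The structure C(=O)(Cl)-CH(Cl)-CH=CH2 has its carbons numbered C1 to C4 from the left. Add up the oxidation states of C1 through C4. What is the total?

Tallying each carbon's bonds:
C1: 1C, 2O, 1Cl → 0 + 2 + 1 = +3
C2: 2C, 1H, 1Cl → 0 − 1 + 1 = 0
C3: 3C, 1H → 0 − 1 = -1
C4: 2C, 2H → 0 − 2 = -2
Sum = +3 + 0 − 1 − 2 = 0.

0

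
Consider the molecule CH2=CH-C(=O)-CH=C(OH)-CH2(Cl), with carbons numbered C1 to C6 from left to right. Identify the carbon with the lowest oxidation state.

C1

Tallying each carbon's bonds:
C1: 2C, 2H → 0 − 2 = -2
C2: 3C, 1H → 0 − 1 = -1
C3: 2C, 2O → 0 + 2 = +2
C4: 3C, 1H → 0 − 1 = -1
C5: 3C, 1O → 0 + 1 = +1
C6: 1C, 2H, 1Cl → 0 − 2 + 1 = -1
The most reduced carbon is C1 at -2.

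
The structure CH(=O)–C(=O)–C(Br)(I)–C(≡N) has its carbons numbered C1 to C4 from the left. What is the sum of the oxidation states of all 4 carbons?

Tallying each carbon's bonds:
C1: 1C, 1H, 2O → 0 − 1 + 2 = +1
C2: 2C, 2O → 0 + 2 = +2
C3: 2C, 1Br, 1I → 0 + 1 + 1 = +2
C4: 1C, 3N → 0 + 3 = +3
Sum = +1 + 2 + 2 + 3 = +8.

+8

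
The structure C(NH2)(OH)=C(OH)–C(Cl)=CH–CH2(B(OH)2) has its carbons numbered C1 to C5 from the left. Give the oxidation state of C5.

C5 has one bond to C (0), one bond to H (-1), one bond to B (-1), one bond to H (-1).
Oxidation state = 0 − 1 − 1 − 1 = -3.

-3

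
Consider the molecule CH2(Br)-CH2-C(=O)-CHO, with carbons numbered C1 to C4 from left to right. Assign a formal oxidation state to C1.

-1

C1 has one bond to C (0), one bond to H (-1), one bond to Br (+1), one bond to H (-1).
Oxidation state = 0 − 1 + 1 − 1 = -1.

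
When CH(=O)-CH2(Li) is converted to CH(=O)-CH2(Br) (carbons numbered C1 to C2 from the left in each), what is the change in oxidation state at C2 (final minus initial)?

Before: C2 has 1 bond to C, 2 bonds to H, 1 bond to Li → oxidation state -3.
After: C2 has 1 bond to C, 2 bonds to H, 1 bond to Br → oxidation state -1.
Δ = -1 − (-3) = +2, so this is an oxidation at C2.

+2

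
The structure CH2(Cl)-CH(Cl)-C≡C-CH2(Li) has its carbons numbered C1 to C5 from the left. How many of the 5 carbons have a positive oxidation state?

Assign +1 per bond to O/N/halogen, −1 per bond to H or an electropositive element, and 0 per bond to carbon. Tallying each carbon:
C1: 1C, 2H, 1Cl → 0 − 2 + 1 = -1
C2: 2C, 1H, 1Cl → 0 − 1 + 1 = 0
C3: 4C → 0 = 0
C4: 4C → 0 = 0
C5: 1C, 2H, 1Li → 0 − 2 − 1 = -3
0 carbons meet the condition.

0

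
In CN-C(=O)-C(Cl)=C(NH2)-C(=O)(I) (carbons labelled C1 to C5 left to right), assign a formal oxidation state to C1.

C1 has one bond to C (0), a triple bond to N (3×+1 = +3).
Oxidation state = 0 + 3 = +3.

+3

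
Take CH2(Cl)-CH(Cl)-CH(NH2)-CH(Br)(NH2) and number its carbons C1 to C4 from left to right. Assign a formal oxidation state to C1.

-1

Each bond to a more electronegative atom (O, N, halogen) counts +1, each bond to a less electronegative atom (H, metal, B, Si) counts −1, and each C–C bond counts 0.
C1 has one bond to C (0), one bond to H (-1), one bond to H (-1), one bond to Cl (+1).
Oxidation state = 0 − 1 − 1 + 1 = -1.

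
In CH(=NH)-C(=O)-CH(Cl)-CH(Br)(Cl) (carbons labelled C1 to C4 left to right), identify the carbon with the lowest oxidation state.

C3

Tallying each carbon's bonds:
C1: 1C, 1H, 2N → 0 − 1 + 2 = +1
C2: 2C, 2O → 0 + 2 = +2
C3: 2C, 1H, 1Cl → 0 − 1 + 1 = 0
C4: 1C, 1H, 1Cl, 1Br → 0 − 1 + 1 + 1 = +1
The most reduced carbon is C3 at 0.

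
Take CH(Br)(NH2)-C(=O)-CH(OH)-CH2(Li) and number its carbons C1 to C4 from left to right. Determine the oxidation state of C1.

+1

C1 has one bond to C (0), one bond to Br (+1), one bond to N (+1), one bond to H (-1).
Oxidation state = 0 + 1 + 1 − 1 = +1.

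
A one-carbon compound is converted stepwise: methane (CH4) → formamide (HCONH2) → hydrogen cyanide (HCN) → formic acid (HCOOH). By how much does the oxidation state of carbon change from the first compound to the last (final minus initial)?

Carbon oxidation states along the series — methane: -4, formamide: +2, hydrogen cyanide: +2, formic acid: +2.
Net change = +2 − (-4) = +6.

+6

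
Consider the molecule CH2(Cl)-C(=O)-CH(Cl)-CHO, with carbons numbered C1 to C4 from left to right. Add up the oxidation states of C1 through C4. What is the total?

Each bond to a more electronegative atom (O, N, halogen) counts +1, each bond to a less electronegative atom (H, metal, B, Si) counts −1, and each C–C bond counts 0. Tallying each carbon:
C1: 1C, 2H, 1Cl → 0 − 2 + 1 = -1
C2: 2C, 2O → 0 + 2 = +2
C3: 2C, 1H, 1Cl → 0 − 1 + 1 = 0
C4: 1C, 1H, 2O → 0 − 1 + 2 = +1
Sum = -1 + 2 + 0 + 1 = +2.

+2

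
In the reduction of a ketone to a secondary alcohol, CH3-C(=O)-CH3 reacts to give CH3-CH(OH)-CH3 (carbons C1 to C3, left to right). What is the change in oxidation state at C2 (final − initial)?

Before: C2 has 2 bonds to C, 2 bonds to O → oxidation state +2.
After: C2 has 2 bonds to C, 1 bond to H, 1 bond to O → oxidation state 0.
Δ = 0 − (+2) = -2, so this is a reduction at C2.

-2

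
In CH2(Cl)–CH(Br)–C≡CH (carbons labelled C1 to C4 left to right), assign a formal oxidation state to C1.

Count +1 for every bond to an atom more electronegative than carbon and −1 for every bond to one less electronegative; C–C bonds are 0.
C1 has one bond to C (0), one bond to Cl (+1), one bond to H (-1), one bond to H (-1).
Oxidation state = 0 + 1 − 1 − 1 = -1.

-1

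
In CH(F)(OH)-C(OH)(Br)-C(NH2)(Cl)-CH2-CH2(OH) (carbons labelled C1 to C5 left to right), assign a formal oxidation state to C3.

+2

C3 has one bond to C (0), one bond to C (0), one bond to N (+1), one bond to Cl (+1).
Oxidation state = 0 + 0 + 1 + 1 = +2.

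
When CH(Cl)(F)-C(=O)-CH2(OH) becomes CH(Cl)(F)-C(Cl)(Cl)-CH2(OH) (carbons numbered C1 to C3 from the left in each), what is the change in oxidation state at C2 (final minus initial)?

Before: C2 has 2 bonds to C, 2 bonds to O → oxidation state +2.
After: C2 has 2 bonds to C, 2 bonds to Cl → oxidation state +2.
Δ = +2 − (+2) = 0, so no net redox change at C2.

0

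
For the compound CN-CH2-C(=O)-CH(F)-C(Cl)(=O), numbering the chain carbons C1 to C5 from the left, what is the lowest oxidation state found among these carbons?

-2

Count +1 for every bond to an atom more electronegative than carbon and −1 for every bond to one less electronegative; C–C bonds are 0. Tallying each carbon:
C1: 1C, 3N → 0 + 3 = +3
C2: 2C, 2H → 0 − 2 = -2
C3: 2C, 2O → 0 + 2 = +2
C4: 2C, 1H, 1F → 0 − 1 + 1 = 0
C5: 1C, 2O, 1Cl → 0 + 2 + 1 = +3
The lowest value is -2.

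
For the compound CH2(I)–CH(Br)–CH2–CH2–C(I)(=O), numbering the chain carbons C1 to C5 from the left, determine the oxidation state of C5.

+3

Count +1 for every bond to an atom more electronegative than carbon and −1 for every bond to one less electronegative; C–C bonds are 0.
C5 has one bond to C (0), one bond to I (+1), a double bond to O (2×+1 = +2).
Oxidation state = 0 + 1 + 2 = +3.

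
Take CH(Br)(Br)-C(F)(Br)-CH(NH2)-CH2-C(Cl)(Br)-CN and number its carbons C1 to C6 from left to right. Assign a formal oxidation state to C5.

Count +1 for every bond to an atom more electronegative than carbon and −1 for every bond to one less electronegative; C–C bonds are 0.
C5 has one bond to C (0), one bond to C (0), one bond to Cl (+1), one bond to Br (+1).
Oxidation state = 0 + 0 + 1 + 1 = +2.

+2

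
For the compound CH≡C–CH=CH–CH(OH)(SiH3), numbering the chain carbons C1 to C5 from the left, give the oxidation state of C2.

Each bond to a more electronegative atom (O, N, halogen) counts +1, each bond to a less electronegative atom (H, metal, B, Si) counts −1, and each C–C bond counts 0.
C2 has a triple bond to C (3×0 = 0), one bond to C (0).
Oxidation state = 0 + 0 = 0.

0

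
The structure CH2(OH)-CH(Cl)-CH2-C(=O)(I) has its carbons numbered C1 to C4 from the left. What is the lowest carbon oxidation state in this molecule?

-2

Count +1 for every bond to an atom more electronegative than carbon and −1 for every bond to one less electronegative; C–C bonds are 0. Tallying each carbon:
C1: 1C, 2H, 1O → 0 − 2 + 1 = -1
C2: 2C, 1H, 1Cl → 0 − 1 + 1 = 0
C3: 2C, 2H → 0 − 2 = -2
C4: 1C, 2O, 1I → 0 + 2 + 1 = +3
The lowest value is -2.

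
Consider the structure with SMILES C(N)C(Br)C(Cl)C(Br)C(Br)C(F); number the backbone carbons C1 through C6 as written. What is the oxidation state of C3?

Count +1 for every bond to an atom more electronegative than carbon and −1 for every bond to one less electronegative; C–C bonds are 0.
C3 has one bond to C (0), one bond to C (0), one bond to H (-1), one bond to Cl (+1).
Oxidation state = 0 + 0 − 1 + 1 = 0.

0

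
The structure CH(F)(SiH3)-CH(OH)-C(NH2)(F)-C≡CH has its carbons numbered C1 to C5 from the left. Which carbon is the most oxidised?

Tallying each carbon's bonds:
C1: 1C, 1H, 1F, 1Si → 0 − 1 + 1 − 1 = -1
C2: 2C, 1H, 1O → 0 − 1 + 1 = 0
C3: 2C, 1N, 1F → 0 + 1 + 1 = +2
C4: 4C → 0 = 0
C5: 3C, 1H → 0 − 1 = -1
The most oxidised carbon is C3 at +2.

C3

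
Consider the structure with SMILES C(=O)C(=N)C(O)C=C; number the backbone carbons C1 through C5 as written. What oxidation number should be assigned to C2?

+2

Each bond to a more electronegative atom (O, N, halogen) counts +1, each bond to a less electronegative atom (H, metal, B, Si) counts −1, and each C–C bond counts 0.
C2 has one bond to C (0), one bond to C (0), a double bond to N (2×+1 = +2).
Oxidation state = 0 + 0 + 2 = +2.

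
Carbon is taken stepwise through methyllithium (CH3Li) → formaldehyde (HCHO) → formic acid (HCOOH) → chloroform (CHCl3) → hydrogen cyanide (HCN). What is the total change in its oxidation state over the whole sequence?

+6

Carbon oxidation states along the series — methyllithium: -4, formaldehyde: 0, formic acid: +2, chloroform: +2, hydrogen cyanide: +2.
Net change = +2 − (-4) = +6.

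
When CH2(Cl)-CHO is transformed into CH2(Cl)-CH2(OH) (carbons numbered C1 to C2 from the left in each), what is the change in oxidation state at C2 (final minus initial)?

Before: C2 has 1 bond to C, 1 bond to H, 2 bonds to O → oxidation state +1.
After: C2 has 1 bond to C, 2 bonds to H, 1 bond to O → oxidation state -1.
Δ = -1 − (+1) = -2, so this is a reduction at C2.

-2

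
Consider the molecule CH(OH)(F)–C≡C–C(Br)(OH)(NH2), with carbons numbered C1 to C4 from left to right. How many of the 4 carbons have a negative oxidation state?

Tallying each carbon's bonds:
C1: 1C, 1H, 1O, 1F → 0 − 1 + 1 + 1 = +1
C2: 4C → 0 = 0
C3: 4C → 0 = 0
C4: 1C, 1O, 1N, 1Br → 0 + 1 + 1 + 1 = +3
0 carbons meet the condition.

0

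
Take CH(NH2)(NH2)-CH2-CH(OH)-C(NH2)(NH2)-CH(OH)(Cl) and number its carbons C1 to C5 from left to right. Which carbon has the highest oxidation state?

Bonds to more-electronegative neighbours contribute +1 each, bonds to H or metals contribute −1 each, and C–C bonds contribute 0. Tallying each carbon:
C1: 1C, 1H, 2N → 0 − 1 + 2 = +1
C2: 2C, 2H → 0 − 2 = -2
C3: 2C, 1H, 1O → 0 − 1 + 1 = 0
C4: 2C, 2N → 0 + 2 = +2
C5: 1C, 1H, 1O, 1Cl → 0 − 1 + 1 + 1 = +1
The most oxidised carbon is C4 at +2.

C4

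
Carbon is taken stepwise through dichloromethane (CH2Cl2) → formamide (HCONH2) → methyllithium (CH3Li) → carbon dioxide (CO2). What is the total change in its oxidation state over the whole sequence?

Carbon oxidation states along the series — dichloromethane: 0, formamide: +2, methyllithium: -4, carbon dioxide: +4.
Net change = +4 − (0) = +4.

+4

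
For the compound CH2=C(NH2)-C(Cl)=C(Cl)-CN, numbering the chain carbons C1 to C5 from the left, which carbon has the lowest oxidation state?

C1

Tallying each carbon's bonds:
C1: 2C, 2H → 0 − 2 = -2
C2: 3C, 1N → 0 + 1 = +1
C3: 3C, 1Cl → 0 + 1 = +1
C4: 3C, 1Cl → 0 + 1 = +1
C5: 1C, 3N → 0 + 3 = +3
The most reduced carbon is C1 at -2.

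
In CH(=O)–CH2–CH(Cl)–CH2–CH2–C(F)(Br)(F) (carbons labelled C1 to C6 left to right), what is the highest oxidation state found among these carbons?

+3

Bonds to more-electronegative neighbours contribute +1 each, bonds to H or metals contribute −1 each, and C–C bonds contribute 0. Tallying each carbon:
C1: 1C, 1H, 2O → 0 − 1 + 2 = +1
C2: 2C, 2H → 0 − 2 = -2
C3: 2C, 1H, 1Cl → 0 − 1 + 1 = 0
C4: 2C, 2H → 0 − 2 = -2
C5: 2C, 2H → 0 − 2 = -2
C6: 1C, 2F, 1Br → 0 + 2 + 1 = +3
The highest value is +3.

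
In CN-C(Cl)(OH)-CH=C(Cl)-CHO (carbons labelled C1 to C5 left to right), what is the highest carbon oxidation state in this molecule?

Tallying each carbon's bonds:
C1: 1C, 3N → 0 + 3 = +3
C2: 2C, 1O, 1Cl → 0 + 1 + 1 = +2
C3: 3C, 1H → 0 − 1 = -1
C4: 3C, 1Cl → 0 + 1 = +1
C5: 1C, 1H, 2O → 0 − 1 + 2 = +1
The highest value is +3.

+3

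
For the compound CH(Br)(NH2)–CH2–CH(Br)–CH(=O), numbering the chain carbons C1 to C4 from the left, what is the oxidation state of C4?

+1

Bonds to more-electronegative neighbours contribute +1 each, bonds to H or metals contribute −1 each, and C–C bonds contribute 0.
C4 has one bond to C (0), one bond to H (-1), a double bond to O (2×+1 = +2).
Oxidation state = 0 − 1 + 2 = +1.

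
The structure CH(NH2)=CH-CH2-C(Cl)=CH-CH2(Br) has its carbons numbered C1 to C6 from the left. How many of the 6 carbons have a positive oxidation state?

Tallying each carbon's bonds:
C1: 2C, 1H, 1N → 0 − 1 + 1 = 0
C2: 3C, 1H → 0 − 1 = -1
C3: 2C, 2H → 0 − 2 = -2
C4: 3C, 1Cl → 0 + 1 = +1
C5: 3C, 1H → 0 − 1 = -1
C6: 1C, 2H, 1Br → 0 − 2 + 1 = -1
1 carbon (C4) meets the condition.

1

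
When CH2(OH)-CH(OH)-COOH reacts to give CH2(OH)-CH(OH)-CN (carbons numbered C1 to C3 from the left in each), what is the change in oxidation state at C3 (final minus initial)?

0

Before: C3 has 1 bond to C, 3 bonds to O → oxidation state +3.
After: C3 has 1 bond to C, 3 bonds to N → oxidation state +3.
Δ = +3 − (+3) = 0, so no net redox change at C3.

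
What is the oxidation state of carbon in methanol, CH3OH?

-2

The carbon has one bond to H (-1), one bond to H (-1), one bond to H (-1), one bond to O (+1).
Oxidation state = -1 − 1 − 1 + 1 = -2.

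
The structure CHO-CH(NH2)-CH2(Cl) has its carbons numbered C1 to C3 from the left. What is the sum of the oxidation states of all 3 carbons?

0

Tallying each carbon's bonds:
C1: 1C, 1H, 2O → 0 − 1 + 2 = +1
C2: 2C, 1H, 1N → 0 − 1 + 1 = 0
C3: 1C, 2H, 1Cl → 0 − 2 + 1 = -1
Sum = +1 + 0 − 1 = 0.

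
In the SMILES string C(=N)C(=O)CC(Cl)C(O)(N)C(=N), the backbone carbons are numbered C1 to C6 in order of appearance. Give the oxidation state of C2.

+2

Assign +1 per bond to O/N/halogen, −1 per bond to H or an electropositive element, and 0 per bond to carbon.
C2 has one bond to C (0), one bond to C (0), a double bond to O (2×+1 = +2).
Oxidation state = 0 + 0 + 2 = +2.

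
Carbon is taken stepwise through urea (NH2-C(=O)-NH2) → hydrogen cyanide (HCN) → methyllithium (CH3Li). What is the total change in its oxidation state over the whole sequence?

-8

Carbon oxidation states along the series — urea: +4, hydrogen cyanide: +2, methyllithium: -4.
Net change = -4 − (+4) = -8.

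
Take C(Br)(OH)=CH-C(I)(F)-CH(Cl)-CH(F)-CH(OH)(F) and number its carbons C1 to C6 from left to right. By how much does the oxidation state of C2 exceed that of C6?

C2: 3C, 1H → 0 − 1 = -1
C6: 1C, 1H, 1O, 1F → 0 − 1 + 1 + 1 = +1
Difference: -1 − (+1) = -2.

-2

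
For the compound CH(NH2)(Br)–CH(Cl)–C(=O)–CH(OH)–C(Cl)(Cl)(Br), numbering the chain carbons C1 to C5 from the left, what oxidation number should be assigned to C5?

C5 has one bond to C (0), one bond to Cl (+1), one bond to Cl (+1), one bond to Br (+1).
Oxidation state = 0 + 1 + 1 + 1 = +3.

+3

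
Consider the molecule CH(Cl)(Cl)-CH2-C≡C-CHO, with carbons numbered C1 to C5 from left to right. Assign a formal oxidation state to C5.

C5 has one bond to C (0), one bond to H (-1), a double bond to O (2×+1 = +2).
Oxidation state = 0 − 1 + 2 = +1.

+1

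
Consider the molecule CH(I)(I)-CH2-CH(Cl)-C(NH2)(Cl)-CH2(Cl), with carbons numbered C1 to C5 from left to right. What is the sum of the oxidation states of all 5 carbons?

Each bond to a more electronegative atom (O, N, halogen) counts +1, each bond to a less electronegative atom (H, metal, B, Si) counts −1, and each C–C bond counts 0. Tallying each carbon:
C1: 1C, 1H, 2I → 0 − 1 + 2 = +1
C2: 2C, 2H → 0 − 2 = -2
C3: 2C, 1H, 1Cl → 0 − 1 + 1 = 0
C4: 2C, 1N, 1Cl → 0 + 1 + 1 = +2
C5: 1C, 2H, 1Cl → 0 − 2 + 1 = -1
Sum = +1 − 2 + 0 + 2 − 1 = 0.

0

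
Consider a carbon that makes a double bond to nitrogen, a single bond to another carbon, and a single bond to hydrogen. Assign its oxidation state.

The carbon has one bond to C (0), a double bond to N (2×+1 = +2), one bond to H (-1).
Oxidation state = 0 + 2 − 1 = +1.

+1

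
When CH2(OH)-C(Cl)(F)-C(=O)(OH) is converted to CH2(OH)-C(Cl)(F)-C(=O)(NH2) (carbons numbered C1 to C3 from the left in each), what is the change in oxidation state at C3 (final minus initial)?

0

Before: C3 has 1 bond to C, 3 bonds to O → oxidation state +3.
After: C3 has 1 bond to C, 2 bonds to O, 1 bond to N → oxidation state +3.
Δ = +3 − (+3) = 0, so no net redox change at C3.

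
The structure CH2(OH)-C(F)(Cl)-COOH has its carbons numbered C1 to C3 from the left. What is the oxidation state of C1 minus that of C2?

-3

C1: 1C, 2H, 1O → 0 − 2 + 1 = -1
C2: 2C, 1F, 1Cl → 0 + 1 + 1 = +2
Difference: -1 − (+2) = -3.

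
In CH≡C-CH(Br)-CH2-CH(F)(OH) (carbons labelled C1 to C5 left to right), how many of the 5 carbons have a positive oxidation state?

1

Count +1 for every bond to an atom more electronegative than carbon and −1 for every bond to one less electronegative; C–C bonds are 0. Tallying each carbon:
C1: 3C, 1H → 0 − 1 = -1
C2: 4C → 0 = 0
C3: 2C, 1H, 1Br → 0 − 1 + 1 = 0
C4: 2C, 2H → 0 − 2 = -2
C5: 1C, 1H, 1O, 1F → 0 − 1 + 1 + 1 = +1
1 carbon (C5) meets the condition.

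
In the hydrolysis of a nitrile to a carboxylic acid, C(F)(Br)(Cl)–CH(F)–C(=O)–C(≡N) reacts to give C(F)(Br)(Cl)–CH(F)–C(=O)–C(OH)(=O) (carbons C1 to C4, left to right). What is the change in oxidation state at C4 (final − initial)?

Before: C4 has 1 bond to C, 3 bonds to N → oxidation state +3.
After: C4 has 1 bond to C, 3 bonds to O → oxidation state +3.
Δ = +3 − (+3) = 0, so no net redox change at C4.

0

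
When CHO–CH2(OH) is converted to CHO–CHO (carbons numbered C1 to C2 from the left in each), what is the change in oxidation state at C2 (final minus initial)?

Before: C2 has 1 bond to C, 2 bonds to H, 1 bond to O → oxidation state -1.
After: C2 has 1 bond to C, 1 bond to H, 2 bonds to O → oxidation state +1.
Δ = +1 − (-1) = +2, so this is an oxidation at C2.

+2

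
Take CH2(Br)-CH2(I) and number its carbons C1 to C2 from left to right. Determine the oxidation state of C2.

Count +1 for every bond to an atom more electronegative than carbon and −1 for every bond to one less electronegative; C–C bonds are 0.
C2 has one bond to C (0), one bond to H (-1), one bond to H (-1), one bond to I (+1).
Oxidation state = 0 − 1 − 1 + 1 = -1.

-1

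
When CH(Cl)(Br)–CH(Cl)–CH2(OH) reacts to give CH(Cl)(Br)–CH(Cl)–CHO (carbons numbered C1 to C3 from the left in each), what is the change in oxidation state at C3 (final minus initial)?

Before: C3 has 1 bond to C, 2 bonds to H, 1 bond to O → oxidation state -1.
After: C3 has 1 bond to C, 1 bond to H, 2 bonds to O → oxidation state +1.
Δ = +1 − (-1) = +2, so this is an oxidation at C3.

+2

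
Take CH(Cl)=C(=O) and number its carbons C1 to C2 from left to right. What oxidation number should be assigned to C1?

Count +1 for every bond to an atom more electronegative than carbon and −1 for every bond to one less electronegative; C–C bonds are 0.
C1 has a double bond to C (2×0 = 0), one bond to H (-1), one bond to Cl (+1).
Oxidation state = 0 − 1 + 1 = 0.

0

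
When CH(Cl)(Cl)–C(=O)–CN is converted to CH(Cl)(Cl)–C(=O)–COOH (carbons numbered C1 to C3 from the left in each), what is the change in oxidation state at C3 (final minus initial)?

0

Before: C3 has 1 bond to C, 3 bonds to N → oxidation state +3.
After: C3 has 1 bond to C, 3 bonds to O → oxidation state +3.
Δ = +3 − (+3) = 0, so no net redox change at C3.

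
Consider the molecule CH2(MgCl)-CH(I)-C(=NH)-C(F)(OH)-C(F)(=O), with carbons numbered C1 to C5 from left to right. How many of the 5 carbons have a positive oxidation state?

3

Tallying each carbon's bonds:
C1: 1C, 2H, 1Mg → 0 − 2 − 1 = -3
C2: 2C, 1H, 1I → 0 − 1 + 1 = 0
C3: 2C, 2N → 0 + 2 = +2
C4: 2C, 1O, 1F → 0 + 1 + 1 = +2
C5: 1C, 2O, 1F → 0 + 2 + 1 = +3
3 carbons (C3, C4, C5) meet the condition.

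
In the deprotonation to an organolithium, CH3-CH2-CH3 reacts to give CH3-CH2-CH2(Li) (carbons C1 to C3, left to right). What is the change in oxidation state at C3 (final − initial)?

Before: C3 has 1 bond to C, 3 bonds to H → oxidation state -3.
After: C3 has 1 bond to C, 2 bonds to H, 1 bond to Li → oxidation state -3.
Δ = -3 − (-3) = 0, so no net redox change at C3.

0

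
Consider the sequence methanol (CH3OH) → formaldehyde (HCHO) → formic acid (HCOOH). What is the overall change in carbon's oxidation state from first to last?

Carbon oxidation states along the series — methanol: -2, formaldehyde: 0, formic acid: +2.
Net change = +2 − (-2) = +4.

+4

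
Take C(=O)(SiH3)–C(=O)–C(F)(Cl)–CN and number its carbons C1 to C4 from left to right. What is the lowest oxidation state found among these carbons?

+1

Count +1 for every bond to an atom more electronegative than carbon and −1 for every bond to one less electronegative; C–C bonds are 0. Tallying each carbon:
C1: 1C, 2O, 1Si → 0 + 2 − 1 = +1
C2: 2C, 2O → 0 + 2 = +2
C3: 2C, 1F, 1Cl → 0 + 1 + 1 = +2
C4: 1C, 3N → 0 + 3 = +3
The lowest value is +1.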